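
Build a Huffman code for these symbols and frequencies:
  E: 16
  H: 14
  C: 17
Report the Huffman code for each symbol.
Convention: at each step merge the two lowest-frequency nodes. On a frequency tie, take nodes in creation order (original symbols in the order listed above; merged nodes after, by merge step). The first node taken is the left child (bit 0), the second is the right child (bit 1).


Huffman tree construction:
Step 1: Merge H(14) + E(16) = 30
Step 2: Merge C(17) + (H+E)(30) = 47
Read each symbol's code off the tree from the root (left child = 0, right child = 1).

Codes:
  E: 11 (length 2)
  H: 10 (length 2)
  C: 0 (length 1)
Average code length: 77/47 = 1.6383 bits/symbol


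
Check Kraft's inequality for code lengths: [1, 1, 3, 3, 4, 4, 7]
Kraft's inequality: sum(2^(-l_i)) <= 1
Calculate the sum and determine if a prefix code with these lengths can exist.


Sum = 2^(-1) + 2^(-1) + 2^(-3) + 2^(-3) + 2^(-4) + 2^(-4) + 2^(-7)
    = 0.5 + 0.5 + 0.125 + 0.125 + 0.0625 + 0.0625 + 0.0078125
    = 177/128 = 1.3828125
Since 1.3828125 > 1, Kraft's inequality is NOT satisfied.
A prefix code with these lengths CANNOT exist.

Kraft sum = 1.3828125. Not satisfied.


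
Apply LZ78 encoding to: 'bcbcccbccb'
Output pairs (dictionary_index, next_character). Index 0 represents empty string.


LZ78 encoding steps:
Dictionary: {0: ''}
Step 1: w='' (idx 0), next='b' -> output (0, 'b'), add 'b' as idx 1
Step 2: w='' (idx 0), next='c' -> output (0, 'c'), add 'c' as idx 2
Step 3: w='b' (idx 1), next='c' -> output (1, 'c'), add 'bc' as idx 3
Step 4: w='c' (idx 2), next='c' -> output (2, 'c'), add 'cc' as idx 4
Step 5: w='bc' (idx 3), next='c' -> output (3, 'c'), add 'bcc' as idx 5
Step 6: w='b' (idx 1), end of input -> output (1, '')


Encoded: [(0, 'b'), (0, 'c'), (1, 'c'), (2, 'c'), (3, 'c'), (1, '')]


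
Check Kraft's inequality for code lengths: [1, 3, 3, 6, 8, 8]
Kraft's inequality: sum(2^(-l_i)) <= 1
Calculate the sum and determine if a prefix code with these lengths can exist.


Sum = 2^(-1) + 2^(-3) + 2^(-3) + 2^(-6) + 2^(-8) + 2^(-8)
    = 0.5 + 0.125 + 0.125 + 0.015625 + 0.00390625 + 0.00390625
    = 198/256 = 0.7734375
Since 0.7734375 <= 1, Kraft's inequality IS satisfied.
A prefix code with these lengths CAN exist.

Kraft sum = 0.7734375. Satisfied.


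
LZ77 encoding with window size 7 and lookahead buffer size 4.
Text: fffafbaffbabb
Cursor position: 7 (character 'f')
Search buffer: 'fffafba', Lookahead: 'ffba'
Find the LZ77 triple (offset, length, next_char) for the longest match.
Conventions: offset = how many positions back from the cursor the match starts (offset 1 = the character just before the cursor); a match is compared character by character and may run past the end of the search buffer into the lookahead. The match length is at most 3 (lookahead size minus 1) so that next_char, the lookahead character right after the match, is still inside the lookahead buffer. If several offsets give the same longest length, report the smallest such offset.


Try each offset into the search buffer:
  offset=1 (pos 6, char 'a'): match length 0
  offset=2 (pos 5, char 'b'): match length 0
  offset=3 (pos 4, char 'f'): match length 1
  offset=4 (pos 3, char 'a'): match length 0
  offset=5 (pos 2, char 'f'): match length 1
  offset=6 (pos 1, char 'f'): match length 2
  offset=7 (pos 0, char 'f'): match length 2
Longest match has length 2, found at offsets 6, 7; take the smallest, offset 6.
next_char = character at position 7 + 2 = 9 -> 'b'

Best match: offset=6, length=2 (matching 'ff' starting at position 1)
LZ77 triple: (6, 2, 'b')


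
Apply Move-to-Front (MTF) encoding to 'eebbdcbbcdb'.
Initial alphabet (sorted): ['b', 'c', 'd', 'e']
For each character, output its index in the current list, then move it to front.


MTF encoding:
'e': index 3 in ['b', 'c', 'd', 'e'] -> ['e', 'b', 'c', 'd']
'e': index 0 in ['e', 'b', 'c', 'd'] -> ['e', 'b', 'c', 'd']
'b': index 1 in ['e', 'b', 'c', 'd'] -> ['b', 'e', 'c', 'd']
'b': index 0 in ['b', 'e', 'c', 'd'] -> ['b', 'e', 'c', 'd']
'd': index 3 in ['b', 'e', 'c', 'd'] -> ['d', 'b', 'e', 'c']
'c': index 3 in ['d', 'b', 'e', 'c'] -> ['c', 'd', 'b', 'e']
'b': index 2 in ['c', 'd', 'b', 'e'] -> ['b', 'c', 'd', 'e']
'b': index 0 in ['b', 'c', 'd', 'e'] -> ['b', 'c', 'd', 'e']
'c': index 1 in ['b', 'c', 'd', 'e'] -> ['c', 'b', 'd', 'e']
'd': index 2 in ['c', 'b', 'd', 'e'] -> ['d', 'c', 'b', 'e']
'b': index 2 in ['d', 'c', 'b', 'e'] -> ['b', 'd', 'c', 'e']


Output: [3, 0, 1, 0, 3, 3, 2, 0, 1, 2, 2]


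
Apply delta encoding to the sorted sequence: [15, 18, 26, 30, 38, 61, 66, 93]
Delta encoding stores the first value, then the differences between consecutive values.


First value: 15
Deltas:
  18 - 15 = 3
  26 - 18 = 8
  30 - 26 = 4
  38 - 30 = 8
  61 - 38 = 23
  66 - 61 = 5
  93 - 66 = 27


Delta encoded: [15, 3, 8, 4, 8, 23, 5, 27]


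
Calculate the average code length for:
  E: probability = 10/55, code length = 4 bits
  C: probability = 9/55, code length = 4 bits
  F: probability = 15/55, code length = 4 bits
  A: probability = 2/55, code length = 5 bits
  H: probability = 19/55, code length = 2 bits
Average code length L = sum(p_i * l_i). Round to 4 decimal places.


Weighted contributions p_i * l_i:
  E: (10/55) * 4 = 40/55
  C: (9/55) * 4 = 36/55
  F: (15/55) * 4 = 60/55
  A: (2/55) * 5 = 10/55
  H: (19/55) * 2 = 38/55
Sum = (40 + 36 + 60 + 10 + 38)/55 = 184/55

L = 184/55 = 3.3455 bits/symbol


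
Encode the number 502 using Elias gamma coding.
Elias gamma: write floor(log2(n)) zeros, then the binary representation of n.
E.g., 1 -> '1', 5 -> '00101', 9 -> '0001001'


num_bits = floor(log2(502)) + 1 = 9
leading_zeros = num_bits - 1 = 8
binary(502) = 111110110

Elias gamma(502) = '00000000' + '111110110' = 00000000111110110 (17 bits)


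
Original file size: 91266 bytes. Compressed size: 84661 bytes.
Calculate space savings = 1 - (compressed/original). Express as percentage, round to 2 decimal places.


ratio = compressed/original = 84661/91266 = 0.927629
savings = 1 - ratio = 1 - 0.927629 = 0.072371
as a percentage: 0.072371 * 100 = 7.24%

Space savings = 1 - 84661/91266 = 7.24%


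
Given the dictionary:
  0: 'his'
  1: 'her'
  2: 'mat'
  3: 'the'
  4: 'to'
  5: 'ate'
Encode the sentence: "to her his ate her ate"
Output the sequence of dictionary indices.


Look up each word in the dictionary:
  'to' -> 4
  'her' -> 1
  'his' -> 0
  'ate' -> 5
  'her' -> 1
  'ate' -> 5

Encoded: [4, 1, 0, 5, 1, 5]


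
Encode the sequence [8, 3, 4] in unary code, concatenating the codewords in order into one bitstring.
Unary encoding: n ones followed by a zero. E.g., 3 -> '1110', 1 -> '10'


Encode each number as n ones followed by a terminating 0:
  8 -> 111111110 (9 bits)
  3 -> 1110 (4 bits)
  4 -> 11110 (5 bits)
Total length = 9 + 4 + 5 = 18 bits.

Unary([8, 3, 4]) = 111111110111011110 (18 bits)


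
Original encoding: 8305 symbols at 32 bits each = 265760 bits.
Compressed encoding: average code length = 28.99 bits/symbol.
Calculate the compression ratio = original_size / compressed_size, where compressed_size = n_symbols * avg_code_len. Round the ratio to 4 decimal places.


original_size = n_symbols * orig_bits = 8305 * 32 = 265760 bits
compressed_size = n_symbols * avg_code_len = 8305 * 28.99 = 240761.95 bits
ratio = original_size / compressed_size = 265760 / 240761.95 = 1.1038

Compression ratio = 1.1038


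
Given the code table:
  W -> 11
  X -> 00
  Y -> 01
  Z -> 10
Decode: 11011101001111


Decoding:
11 -> W
01 -> Y
11 -> W
01 -> Y
00 -> X
11 -> W
11 -> W


Result: WYWYXWW


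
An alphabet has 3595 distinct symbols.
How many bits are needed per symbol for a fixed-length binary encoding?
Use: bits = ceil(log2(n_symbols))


log2(3595) = 11.8118
Bracket: 2^11 = 2048 < 3595 <= 2^12 = 4096
So ceil(log2(3595)) = 12

bits = ceil(log2(3595)) = ceil(11.8118) = 12 bits


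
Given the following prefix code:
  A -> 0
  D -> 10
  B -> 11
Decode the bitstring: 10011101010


Decoding step by step:
Bits 10 -> D
Bits 0 -> A
Bits 11 -> B
Bits 10 -> D
Bits 10 -> D
Bits 10 -> D


Decoded message: DABDDD


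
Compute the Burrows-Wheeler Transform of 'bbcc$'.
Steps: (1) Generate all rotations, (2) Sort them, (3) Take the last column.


Rotations (sorted):
  0: $bbcc -> last char: c
  1: bbcc$ -> last char: $
  2: bcc$b -> last char: b
  3: c$bbc -> last char: c
  4: cc$bb -> last char: b


BWT = c$bcb


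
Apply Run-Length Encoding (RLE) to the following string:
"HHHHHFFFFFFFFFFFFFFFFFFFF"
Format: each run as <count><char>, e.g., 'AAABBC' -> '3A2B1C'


Scanning runs left to right:
  i=0: run of 'H' x 5 -> '5H'
  i=5: run of 'F' x 20 -> '20F'

RLE = 5H20F


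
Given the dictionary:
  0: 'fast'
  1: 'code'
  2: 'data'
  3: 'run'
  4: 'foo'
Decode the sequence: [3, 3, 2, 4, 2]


Look up each index in the dictionary:
  3 -> 'run'
  3 -> 'run'
  2 -> 'data'
  4 -> 'foo'
  2 -> 'data'

Decoded: "run run data foo data"


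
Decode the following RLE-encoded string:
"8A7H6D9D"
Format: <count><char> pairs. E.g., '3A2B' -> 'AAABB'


Expanding each <count><char> pair:
  8A -> 'AAAAAAAA'
  7H -> 'HHHHHHH'
  6D -> 'DDDDDD'
  9D -> 'DDDDDDDDD'

Decoded = AAAAAAAAHHHHHHHDDDDDDDDDDDDDDD


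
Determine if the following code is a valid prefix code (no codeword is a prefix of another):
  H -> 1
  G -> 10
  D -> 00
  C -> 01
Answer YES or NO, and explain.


Checking each pair (does one codeword prefix another?):
  H='1' vs G='10': prefix -- VIOLATION

NO -- this is NOT a valid prefix code. H (1) is a prefix of G (10).


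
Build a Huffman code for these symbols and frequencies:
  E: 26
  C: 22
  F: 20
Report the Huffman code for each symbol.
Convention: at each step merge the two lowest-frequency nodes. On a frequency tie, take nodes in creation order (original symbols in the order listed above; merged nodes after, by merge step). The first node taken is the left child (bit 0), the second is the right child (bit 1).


Huffman tree construction:
Step 1: Merge F(20) + C(22) = 42
Step 2: Merge E(26) + (F+C)(42) = 68
Read each symbol's code off the tree from the root (left child = 0, right child = 1).

Codes:
  E: 0 (length 1)
  C: 11 (length 2)
  F: 10 (length 2)
Average code length: 110/68 = 1.6176 bits/symbol


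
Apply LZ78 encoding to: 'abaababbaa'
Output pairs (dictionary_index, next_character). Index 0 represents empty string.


LZ78 encoding steps:
Dictionary: {0: ''}
Step 1: w='' (idx 0), next='a' -> output (0, 'a'), add 'a' as idx 1
Step 2: w='' (idx 0), next='b' -> output (0, 'b'), add 'b' as idx 2
Step 3: w='a' (idx 1), next='a' -> output (1, 'a'), add 'aa' as idx 3
Step 4: w='b' (idx 2), next='a' -> output (2, 'a'), add 'ba' as idx 4
Step 5: w='b' (idx 2), next='b' -> output (2, 'b'), add 'bb' as idx 5
Step 6: w='aa' (idx 3), end of input -> output (3, '')


Encoded: [(0, 'a'), (0, 'b'), (1, 'a'), (2, 'a'), (2, 'b'), (3, '')]


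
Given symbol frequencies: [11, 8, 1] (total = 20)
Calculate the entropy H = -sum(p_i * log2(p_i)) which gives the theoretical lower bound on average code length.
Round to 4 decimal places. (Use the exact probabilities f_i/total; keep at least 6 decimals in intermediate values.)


Per-symbol terms -p_i * log2(p_i) with p_i = f_i/20:
  p = 11/20 = 0.550000: log2(p) = -0.862496, -p*log2(p) = 0.474373
  p = 8/20 = 0.400000: log2(p) = -1.321928, -p*log2(p) = 0.528771
  p = 1/20 = 0.050000: log2(p) = -4.321928, -p*log2(p) = 0.216096
H = 0.474373 + 0.528771 + 0.216096 = 1.219240

H = 1.2192 bits/symbol


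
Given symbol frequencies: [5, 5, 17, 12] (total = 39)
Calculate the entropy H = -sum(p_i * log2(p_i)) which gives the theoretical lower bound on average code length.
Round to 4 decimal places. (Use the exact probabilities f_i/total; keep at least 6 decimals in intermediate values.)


Per-symbol terms -p_i * log2(p_i) with p_i = f_i/39:
  p = 5/39 = 0.128205: log2(p) = -2.963474, -p*log2(p) = 0.379933
  p = 5/39 = 0.128205: log2(p) = -2.963474, -p*log2(p) = 0.379933
  p = 17/39 = 0.435897: log2(p) = -1.197939, -p*log2(p) = 0.522179
  p = 12/39 = 0.307692: log2(p) = -1.700440, -p*log2(p) = 0.523212
H = 0.379933 + 0.379933 + 0.522179 + 0.523212 = 1.805257

H = 1.8053 bits/symbol


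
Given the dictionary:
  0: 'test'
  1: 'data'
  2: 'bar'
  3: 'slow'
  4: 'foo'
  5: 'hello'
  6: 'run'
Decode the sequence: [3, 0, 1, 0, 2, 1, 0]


Look up each index in the dictionary:
  3 -> 'slow'
  0 -> 'test'
  1 -> 'data'
  0 -> 'test'
  2 -> 'bar'
  1 -> 'data'
  0 -> 'test'

Decoded: "slow test data test bar data test"


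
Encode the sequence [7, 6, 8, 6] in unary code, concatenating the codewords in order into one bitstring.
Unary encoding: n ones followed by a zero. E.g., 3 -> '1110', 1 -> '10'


Encode each number as n ones followed by a terminating 0:
  7 -> 11111110 (8 bits)
  6 -> 1111110 (7 bits)
  8 -> 111111110 (9 bits)
  6 -> 1111110 (7 bits)
Total length = 8 + 7 + 9 + 7 = 31 bits.

Unary([7, 6, 8, 6]) = 1111111011111101111111101111110 (31 bits)


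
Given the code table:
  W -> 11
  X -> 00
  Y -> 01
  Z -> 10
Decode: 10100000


Decoding:
10 -> Z
10 -> Z
00 -> X
00 -> X


Result: ZZXX


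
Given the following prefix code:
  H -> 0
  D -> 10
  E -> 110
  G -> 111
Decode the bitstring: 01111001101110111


Decoding step by step:
Bits 0 -> H
Bits 111 -> G
Bits 10 -> D
Bits 0 -> H
Bits 110 -> E
Bits 111 -> G
Bits 0 -> H
Bits 111 -> G


Decoded message: HGDHEGHG


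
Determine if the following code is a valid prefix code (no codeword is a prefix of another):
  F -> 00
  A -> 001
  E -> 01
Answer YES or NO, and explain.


Checking each pair (does one codeword prefix another?):
  F='00' vs A='001': prefix -- VIOLATION

NO -- this is NOT a valid prefix code. F (00) is a prefix of A (001).


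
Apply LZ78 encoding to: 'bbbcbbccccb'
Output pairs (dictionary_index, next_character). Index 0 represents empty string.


LZ78 encoding steps:
Dictionary: {0: ''}
Step 1: w='' (idx 0), next='b' -> output (0, 'b'), add 'b' as idx 1
Step 2: w='b' (idx 1), next='b' -> output (1, 'b'), add 'bb' as idx 2
Step 3: w='' (idx 0), next='c' -> output (0, 'c'), add 'c' as idx 3
Step 4: w='bb' (idx 2), next='c' -> output (2, 'c'), add 'bbc' as idx 4
Step 5: w='c' (idx 3), next='c' -> output (3, 'c'), add 'cc' as idx 5
Step 6: w='c' (idx 3), next='b' -> output (3, 'b'), add 'cb' as idx 6


Encoded: [(0, 'b'), (1, 'b'), (0, 'c'), (2, 'c'), (3, 'c'), (3, 'b')]


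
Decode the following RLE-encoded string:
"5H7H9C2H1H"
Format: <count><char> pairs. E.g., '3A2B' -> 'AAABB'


Expanding each <count><char> pair:
  5H -> 'HHHHH'
  7H -> 'HHHHHHH'
  9C -> 'CCCCCCCCC'
  2H -> 'HH'
  1H -> 'H'

Decoded = HHHHHHHHHHHHCCCCCCCCCHHH


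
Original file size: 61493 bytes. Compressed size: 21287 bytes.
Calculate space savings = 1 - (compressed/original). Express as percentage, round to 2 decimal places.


ratio = compressed/original = 21287/61493 = 0.346169
savings = 1 - ratio = 1 - 0.346169 = 0.653831
as a percentage: 0.653831 * 100 = 65.38%

Space savings = 1 - 21287/61493 = 65.38%


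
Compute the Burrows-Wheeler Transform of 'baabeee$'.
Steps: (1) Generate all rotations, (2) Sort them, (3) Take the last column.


Rotations (sorted):
  0: $baabeee -> last char: e
  1: aabeee$b -> last char: b
  2: abeee$ba -> last char: a
  3: baabeee$ -> last char: $
  4: beee$baa -> last char: a
  5: e$baabee -> last char: e
  6: ee$baabe -> last char: e
  7: eee$baab -> last char: b


BWT = eba$aeeb


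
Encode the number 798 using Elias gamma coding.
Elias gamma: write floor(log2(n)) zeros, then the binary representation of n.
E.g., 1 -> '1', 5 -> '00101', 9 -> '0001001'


num_bits = floor(log2(798)) + 1 = 10
leading_zeros = num_bits - 1 = 9
binary(798) = 1100011110

Elias gamma(798) = '000000000' + '1100011110' = 0000000001100011110 (19 bits)


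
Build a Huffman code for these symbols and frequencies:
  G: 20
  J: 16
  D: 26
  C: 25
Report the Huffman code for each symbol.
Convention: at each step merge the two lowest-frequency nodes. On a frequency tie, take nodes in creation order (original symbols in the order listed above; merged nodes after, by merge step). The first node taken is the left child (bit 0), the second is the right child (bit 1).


Huffman tree construction:
Step 1: Merge J(16) + G(20) = 36
Step 2: Merge C(25) + D(26) = 51
Step 3: Merge (J+G)(36) + (C+D)(51) = 87
Read each symbol's code off the tree from the root (left child = 0, right child = 1).

Codes:
  G: 01 (length 2)
  J: 00 (length 2)
  D: 11 (length 2)
  C: 10 (length 2)
Average code length: 174/87 = 2.0000 bits/symbol


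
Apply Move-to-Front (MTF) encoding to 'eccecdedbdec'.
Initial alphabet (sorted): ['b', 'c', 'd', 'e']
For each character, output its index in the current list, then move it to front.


MTF encoding:
'e': index 3 in ['b', 'c', 'd', 'e'] -> ['e', 'b', 'c', 'd']
'c': index 2 in ['e', 'b', 'c', 'd'] -> ['c', 'e', 'b', 'd']
'c': index 0 in ['c', 'e', 'b', 'd'] -> ['c', 'e', 'b', 'd']
'e': index 1 in ['c', 'e', 'b', 'd'] -> ['e', 'c', 'b', 'd']
'c': index 1 in ['e', 'c', 'b', 'd'] -> ['c', 'e', 'b', 'd']
'd': index 3 in ['c', 'e', 'b', 'd'] -> ['d', 'c', 'e', 'b']
'e': index 2 in ['d', 'c', 'e', 'b'] -> ['e', 'd', 'c', 'b']
'd': index 1 in ['e', 'd', 'c', 'b'] -> ['d', 'e', 'c', 'b']
'b': index 3 in ['d', 'e', 'c', 'b'] -> ['b', 'd', 'e', 'c']
'd': index 1 in ['b', 'd', 'e', 'c'] -> ['d', 'b', 'e', 'c']
'e': index 2 in ['d', 'b', 'e', 'c'] -> ['e', 'd', 'b', 'c']
'c': index 3 in ['e', 'd', 'b', 'c'] -> ['c', 'e', 'd', 'b']


Output: [3, 2, 0, 1, 1, 3, 2, 1, 3, 1, 2, 3]


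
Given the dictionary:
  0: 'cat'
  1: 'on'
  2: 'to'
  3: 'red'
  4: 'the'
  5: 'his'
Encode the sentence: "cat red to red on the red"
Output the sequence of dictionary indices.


Look up each word in the dictionary:
  'cat' -> 0
  'red' -> 3
  'to' -> 2
  'red' -> 3
  'on' -> 1
  'the' -> 4
  'red' -> 3

Encoded: [0, 3, 2, 3, 1, 4, 3]


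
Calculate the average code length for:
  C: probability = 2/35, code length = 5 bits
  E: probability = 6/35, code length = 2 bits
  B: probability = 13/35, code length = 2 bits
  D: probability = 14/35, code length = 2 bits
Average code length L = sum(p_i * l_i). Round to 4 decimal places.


Weighted contributions p_i * l_i:
  C: (2/35) * 5 = 10/35
  E: (6/35) * 2 = 12/35
  B: (13/35) * 2 = 26/35
  D: (14/35) * 2 = 28/35
Sum = (10 + 12 + 26 + 28)/35 = 76/35

L = 76/35 = 2.1714 bits/symbol


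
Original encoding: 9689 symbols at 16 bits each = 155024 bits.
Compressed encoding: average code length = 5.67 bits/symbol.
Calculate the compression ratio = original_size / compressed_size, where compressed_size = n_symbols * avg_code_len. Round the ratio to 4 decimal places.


original_size = n_symbols * orig_bits = 9689 * 16 = 155024 bits
compressed_size = n_symbols * avg_code_len = 9689 * 5.67 = 54936.63 bits
ratio = original_size / compressed_size = 155024 / 54936.63 = 2.8219

Compression ratio = 2.8219


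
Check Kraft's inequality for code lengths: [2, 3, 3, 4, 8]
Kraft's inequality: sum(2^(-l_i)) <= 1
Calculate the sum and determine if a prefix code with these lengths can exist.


Sum = 2^(-2) + 2^(-3) + 2^(-3) + 2^(-4) + 2^(-8)
    = 0.25 + 0.125 + 0.125 + 0.0625 + 0.00390625
    = 145/256 = 0.56640625
Since 0.56640625 <= 1, Kraft's inequality IS satisfied.
A prefix code with these lengths CAN exist.

Kraft sum = 0.56640625. Satisfied.


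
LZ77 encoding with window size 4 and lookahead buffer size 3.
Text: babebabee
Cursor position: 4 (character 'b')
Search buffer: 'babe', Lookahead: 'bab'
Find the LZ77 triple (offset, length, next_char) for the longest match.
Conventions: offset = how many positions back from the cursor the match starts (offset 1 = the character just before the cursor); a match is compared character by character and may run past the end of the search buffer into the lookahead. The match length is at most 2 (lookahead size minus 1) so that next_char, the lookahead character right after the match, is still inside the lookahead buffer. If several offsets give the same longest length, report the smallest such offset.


Try each offset into the search buffer:
  offset=1 (pos 3, char 'e'): match length 0
  offset=2 (pos 2, char 'b'): match length 1
  offset=3 (pos 1, char 'a'): match length 0
  offset=4 (pos 0, char 'b'): match length 2
Longest match has length 2 at offset 4.
next_char = character at position 4 + 2 = 6 -> 'b'

Best match: offset=4, length=2 (matching 'ba' starting at position 0)
LZ77 triple: (4, 2, 'b')


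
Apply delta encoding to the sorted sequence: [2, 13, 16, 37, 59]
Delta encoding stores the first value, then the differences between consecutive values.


First value: 2
Deltas:
  13 - 2 = 11
  16 - 13 = 3
  37 - 16 = 21
  59 - 37 = 22


Delta encoded: [2, 11, 3, 21, 22]


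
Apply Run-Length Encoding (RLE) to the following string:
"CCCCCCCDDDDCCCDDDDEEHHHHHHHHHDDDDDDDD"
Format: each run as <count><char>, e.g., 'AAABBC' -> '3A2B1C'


Scanning runs left to right:
  i=0: run of 'C' x 7 -> '7C'
  i=7: run of 'D' x 4 -> '4D'
  i=11: run of 'C' x 3 -> '3C'
  i=14: run of 'D' x 4 -> '4D'
  i=18: run of 'E' x 2 -> '2E'
  i=20: run of 'H' x 9 -> '9H'
  i=29: run of 'D' x 8 -> '8D'

RLE = 7C4D3C4D2E9H8D


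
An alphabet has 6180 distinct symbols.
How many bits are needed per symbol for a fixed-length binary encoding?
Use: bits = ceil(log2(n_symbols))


log2(6180) = 12.5934
Bracket: 2^12 = 4096 < 6180 <= 2^13 = 8192
So ceil(log2(6180)) = 13

bits = ceil(log2(6180)) = ceil(12.5934) = 13 bits


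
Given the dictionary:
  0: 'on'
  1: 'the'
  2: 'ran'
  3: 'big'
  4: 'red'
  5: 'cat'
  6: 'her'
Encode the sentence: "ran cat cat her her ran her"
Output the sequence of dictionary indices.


Look up each word in the dictionary:
  'ran' -> 2
  'cat' -> 5
  'cat' -> 5
  'her' -> 6
  'her' -> 6
  'ran' -> 2
  'her' -> 6

Encoded: [2, 5, 5, 6, 6, 2, 6]


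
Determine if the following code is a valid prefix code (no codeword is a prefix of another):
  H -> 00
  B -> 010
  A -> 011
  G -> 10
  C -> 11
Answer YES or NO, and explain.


Checking each pair (does one codeword prefix another?):
  H='00' vs B='010': no prefix
  H='00' vs A='011': no prefix
  H='00' vs G='10': no prefix
  H='00' vs C='11': no prefix
  B='010' vs H='00': no prefix
  B='010' vs A='011': no prefix
  B='010' vs G='10': no prefix
  B='010' vs C='11': no prefix
  A='011' vs H='00': no prefix
  A='011' vs B='010': no prefix
  A='011' vs G='10': no prefix
  A='011' vs C='11': no prefix
  G='10' vs H='00': no prefix
  G='10' vs B='010': no prefix
  G='10' vs A='011': no prefix
  G='10' vs C='11': no prefix
  C='11' vs H='00': no prefix
  C='11' vs B='010': no prefix
  C='11' vs A='011': no prefix
  C='11' vs G='10': no prefix
No violation found over all pairs.

YES -- this is a valid prefix code. No codeword is a prefix of any other codeword.


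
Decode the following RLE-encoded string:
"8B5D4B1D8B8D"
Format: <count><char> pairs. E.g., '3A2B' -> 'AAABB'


Expanding each <count><char> pair:
  8B -> 'BBBBBBBB'
  5D -> 'DDDDD'
  4B -> 'BBBB'
  1D -> 'D'
  8B -> 'BBBBBBBB'
  8D -> 'DDDDDDDD'

Decoded = BBBBBBBBDDDDDBBBBDBBBBBBBBDDDDDDDD


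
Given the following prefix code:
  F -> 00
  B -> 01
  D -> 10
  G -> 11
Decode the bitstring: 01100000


Decoding step by step:
Bits 01 -> B
Bits 10 -> D
Bits 00 -> F
Bits 00 -> F


Decoded message: BDFF


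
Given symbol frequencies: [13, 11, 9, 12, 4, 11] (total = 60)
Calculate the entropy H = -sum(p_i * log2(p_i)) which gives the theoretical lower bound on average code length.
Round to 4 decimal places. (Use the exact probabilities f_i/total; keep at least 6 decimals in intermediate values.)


Per-symbol terms -p_i * log2(p_i) with p_i = f_i/60:
  p = 13/60 = 0.216667: log2(p) = -2.206451, -p*log2(p) = 0.478064
  p = 11/60 = 0.183333: log2(p) = -2.447459, -p*log2(p) = 0.448701
  p = 9/60 = 0.150000: log2(p) = -2.736966, -p*log2(p) = 0.410545
  p = 12/60 = 0.200000: log2(p) = -2.321928, -p*log2(p) = 0.464386
  p = 4/60 = 0.066667: log2(p) = -3.906891, -p*log2(p) = 0.260459
  p = 11/60 = 0.183333: log2(p) = -2.447459, -p*log2(p) = 0.448701
H = 0.478064 + 0.448701 + 0.410545 + 0.464386 + 0.260459 + 0.448701 = 2.510856

H = 2.5109 bits/symbol


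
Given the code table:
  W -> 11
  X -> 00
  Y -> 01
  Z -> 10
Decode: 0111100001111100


Decoding:
01 -> Y
11 -> W
10 -> Z
00 -> X
01 -> Y
11 -> W
11 -> W
00 -> X


Result: YWZXYWWX


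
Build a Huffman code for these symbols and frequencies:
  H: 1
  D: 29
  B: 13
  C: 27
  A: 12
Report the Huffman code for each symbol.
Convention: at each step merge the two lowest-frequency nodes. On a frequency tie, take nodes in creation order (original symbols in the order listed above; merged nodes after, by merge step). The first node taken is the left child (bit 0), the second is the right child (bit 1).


Huffman tree construction:
Step 1: Merge H(1) + A(12) = 13
Step 2: Merge B(13) + (H+A)(13) = 26
Step 3: Merge (B+(H+A))(26) + C(27) = 53
Step 4: Merge D(29) + ((B+(H+A))+C)(53) = 82
Read each symbol's code off the tree from the root (left child = 0, right child = 1).

Codes:
  H: 1010 (length 4)
  D: 0 (length 1)
  B: 100 (length 3)
  C: 11 (length 2)
  A: 1011 (length 4)
Average code length: 174/82 = 2.1220 bits/symbol


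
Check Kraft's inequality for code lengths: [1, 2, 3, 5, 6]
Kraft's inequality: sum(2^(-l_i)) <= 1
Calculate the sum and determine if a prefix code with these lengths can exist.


Sum = 2^(-1) + 2^(-2) + 2^(-3) + 2^(-5) + 2^(-6)
    = 0.5 + 0.25 + 0.125 + 0.03125 + 0.015625
    = 59/64 = 0.921875
Since 0.921875 <= 1, Kraft's inequality IS satisfied.
A prefix code with these lengths CAN exist.

Kraft sum = 0.921875. Satisfied.


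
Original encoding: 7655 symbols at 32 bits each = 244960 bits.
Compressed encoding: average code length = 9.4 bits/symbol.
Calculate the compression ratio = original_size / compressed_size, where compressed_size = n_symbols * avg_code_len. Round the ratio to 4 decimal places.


original_size = n_symbols * orig_bits = 7655 * 32 = 244960 bits
compressed_size = n_symbols * avg_code_len = 7655 * 9.4 = 71957.0 bits
ratio = original_size / compressed_size = 244960 / 71957.0 = 3.4043

Compression ratio = 3.4043


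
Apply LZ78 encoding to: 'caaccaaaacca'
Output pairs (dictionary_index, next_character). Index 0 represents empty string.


LZ78 encoding steps:
Dictionary: {0: ''}
Step 1: w='' (idx 0), next='c' -> output (0, 'c'), add 'c' as idx 1
Step 2: w='' (idx 0), next='a' -> output (0, 'a'), add 'a' as idx 2
Step 3: w='a' (idx 2), next='c' -> output (2, 'c'), add 'ac' as idx 3
Step 4: w='c' (idx 1), next='a' -> output (1, 'a'), add 'ca' as idx 4
Step 5: w='a' (idx 2), next='a' -> output (2, 'a'), add 'aa' as idx 5
Step 6: w='ac' (idx 3), next='c' -> output (3, 'c'), add 'acc' as idx 6
Step 7: w='a' (idx 2), end of input -> output (2, '')


Encoded: [(0, 'c'), (0, 'a'), (2, 'c'), (1, 'a'), (2, 'a'), (3, 'c'), (2, '')]


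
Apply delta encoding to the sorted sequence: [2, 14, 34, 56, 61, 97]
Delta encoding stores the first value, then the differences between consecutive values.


First value: 2
Deltas:
  14 - 2 = 12
  34 - 14 = 20
  56 - 34 = 22
  61 - 56 = 5
  97 - 61 = 36


Delta encoded: [2, 12, 20, 22, 5, 36]


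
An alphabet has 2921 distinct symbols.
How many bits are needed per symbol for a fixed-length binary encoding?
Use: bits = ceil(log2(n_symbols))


log2(2921) = 11.5122
Bracket: 2^11 = 2048 < 2921 <= 2^12 = 4096
So ceil(log2(2921)) = 12

bits = ceil(log2(2921)) = ceil(11.5122) = 12 bits


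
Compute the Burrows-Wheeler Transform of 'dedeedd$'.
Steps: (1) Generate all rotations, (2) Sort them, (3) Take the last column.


Rotations (sorted):
  0: $dedeedd -> last char: d
  1: d$dedeed -> last char: d
  2: dd$dedee -> last char: e
  3: dedeedd$ -> last char: $
  4: deedd$de -> last char: e
  5: edd$dede -> last char: e
  6: edeedd$d -> last char: d
  7: eedd$ded -> last char: d


BWT = dde$eedd


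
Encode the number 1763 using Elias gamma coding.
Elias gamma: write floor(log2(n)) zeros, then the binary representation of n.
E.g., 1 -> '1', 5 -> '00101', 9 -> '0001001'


num_bits = floor(log2(1763)) + 1 = 11
leading_zeros = num_bits - 1 = 10
binary(1763) = 11011100011

Elias gamma(1763) = '0000000000' + '11011100011' = 000000000011011100011 (21 bits)


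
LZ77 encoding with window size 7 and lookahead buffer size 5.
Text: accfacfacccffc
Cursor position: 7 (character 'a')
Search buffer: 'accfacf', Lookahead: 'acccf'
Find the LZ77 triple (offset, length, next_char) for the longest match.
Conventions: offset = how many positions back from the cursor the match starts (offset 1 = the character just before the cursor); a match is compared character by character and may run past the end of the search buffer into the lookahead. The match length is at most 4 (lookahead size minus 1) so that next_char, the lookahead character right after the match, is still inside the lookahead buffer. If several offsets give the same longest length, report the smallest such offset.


Try each offset into the search buffer:
  offset=1 (pos 6, char 'f'): match length 0
  offset=2 (pos 5, char 'c'): match length 0
  offset=3 (pos 4, char 'a'): match length 2
  offset=4 (pos 3, char 'f'): match length 0
  offset=5 (pos 2, char 'c'): match length 0
  offset=6 (pos 1, char 'c'): match length 0
  offset=7 (pos 0, char 'a'): match length 3
Longest match has length 3 at offset 7.
next_char = character at position 7 + 3 = 10 -> 'c'

Best match: offset=7, length=3 (matching 'acc' starting at position 0)
LZ77 triple: (7, 3, 'c')


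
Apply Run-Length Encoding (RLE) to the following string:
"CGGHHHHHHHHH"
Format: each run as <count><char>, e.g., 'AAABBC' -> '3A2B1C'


Scanning runs left to right:
  i=0: run of 'C' x 1 -> '1C'
  i=1: run of 'G' x 2 -> '2G'
  i=3: run of 'H' x 9 -> '9H'

RLE = 1C2G9H


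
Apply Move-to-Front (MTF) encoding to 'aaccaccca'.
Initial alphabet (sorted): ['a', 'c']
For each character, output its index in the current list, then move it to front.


MTF encoding:
'a': index 0 in ['a', 'c'] -> ['a', 'c']
'a': index 0 in ['a', 'c'] -> ['a', 'c']
'c': index 1 in ['a', 'c'] -> ['c', 'a']
'c': index 0 in ['c', 'a'] -> ['c', 'a']
'a': index 1 in ['c', 'a'] -> ['a', 'c']
'c': index 1 in ['a', 'c'] -> ['c', 'a']
'c': index 0 in ['c', 'a'] -> ['c', 'a']
'c': index 0 in ['c', 'a'] -> ['c', 'a']
'a': index 1 in ['c', 'a'] -> ['a', 'c']


Output: [0, 0, 1, 0, 1, 1, 0, 0, 1]


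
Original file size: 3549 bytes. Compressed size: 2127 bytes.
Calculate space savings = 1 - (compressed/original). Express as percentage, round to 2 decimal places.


ratio = compressed/original = 2127/3549 = 0.599324
savings = 1 - ratio = 1 - 0.599324 = 0.400676
as a percentage: 0.400676 * 100 = 40.07%

Space savings = 1 - 2127/3549 = 40.07%


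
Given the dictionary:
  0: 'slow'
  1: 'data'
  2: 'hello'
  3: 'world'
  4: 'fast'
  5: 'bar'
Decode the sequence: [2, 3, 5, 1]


Look up each index in the dictionary:
  2 -> 'hello'
  3 -> 'world'
  5 -> 'bar'
  1 -> 'data'

Decoded: "hello world bar data"


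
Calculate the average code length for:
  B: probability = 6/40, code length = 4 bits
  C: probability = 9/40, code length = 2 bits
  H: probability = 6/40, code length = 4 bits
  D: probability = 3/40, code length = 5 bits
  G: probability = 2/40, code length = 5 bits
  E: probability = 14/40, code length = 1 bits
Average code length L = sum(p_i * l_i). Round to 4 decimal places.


Weighted contributions p_i * l_i:
  B: (6/40) * 4 = 24/40
  C: (9/40) * 2 = 18/40
  H: (6/40) * 4 = 24/40
  D: (3/40) * 5 = 15/40
  G: (2/40) * 5 = 10/40
  E: (14/40) * 1 = 14/40
Sum = (24 + 18 + 24 + 15 + 10 + 14)/40 = 105/40

L = 105/40 = 2.6250 bits/symbol


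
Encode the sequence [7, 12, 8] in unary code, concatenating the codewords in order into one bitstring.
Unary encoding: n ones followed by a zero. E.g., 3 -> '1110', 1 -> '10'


Encode each number as n ones followed by a terminating 0:
  7 -> 11111110 (8 bits)
  12 -> 1111111111110 (13 bits)
  8 -> 111111110 (9 bits)
Total length = 8 + 13 + 9 = 30 bits.

Unary([7, 12, 8]) = 111111101111111111110111111110 (30 bits)


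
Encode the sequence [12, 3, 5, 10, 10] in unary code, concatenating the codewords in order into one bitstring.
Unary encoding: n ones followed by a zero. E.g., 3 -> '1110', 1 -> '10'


Encode each number as n ones followed by a terminating 0:
  12 -> 1111111111110 (13 bits)
  3 -> 1110 (4 bits)
  5 -> 111110 (6 bits)
  10 -> 11111111110 (11 bits)
  10 -> 11111111110 (11 bits)
Total length = 13 + 4 + 6 + 11 + 11 = 45 bits.

Unary([12, 3, 5, 10, 10]) = 111111111111011101111101111111111011111111110 (45 bits)


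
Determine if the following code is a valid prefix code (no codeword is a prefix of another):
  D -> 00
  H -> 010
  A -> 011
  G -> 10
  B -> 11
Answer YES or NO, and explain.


Checking each pair (does one codeword prefix another?):
  D='00' vs H='010': no prefix
  D='00' vs A='011': no prefix
  D='00' vs G='10': no prefix
  D='00' vs B='11': no prefix
  H='010' vs D='00': no prefix
  H='010' vs A='011': no prefix
  H='010' vs G='10': no prefix
  H='010' vs B='11': no prefix
  A='011' vs D='00': no prefix
  A='011' vs H='010': no prefix
  A='011' vs G='10': no prefix
  A='011' vs B='11': no prefix
  G='10' vs D='00': no prefix
  G='10' vs H='010': no prefix
  G='10' vs A='011': no prefix
  G='10' vs B='11': no prefix
  B='11' vs D='00': no prefix
  B='11' vs H='010': no prefix
  B='11' vs A='011': no prefix
  B='11' vs G='10': no prefix
No violation found over all pairs.

YES -- this is a valid prefix code. No codeword is a prefix of any other codeword.


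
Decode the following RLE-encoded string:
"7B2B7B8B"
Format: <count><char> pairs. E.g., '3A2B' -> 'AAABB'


Expanding each <count><char> pair:
  7B -> 'BBBBBBB'
  2B -> 'BB'
  7B -> 'BBBBBBB'
  8B -> 'BBBBBBBB'

Decoded = BBBBBBBBBBBBBBBBBBBBBBBB


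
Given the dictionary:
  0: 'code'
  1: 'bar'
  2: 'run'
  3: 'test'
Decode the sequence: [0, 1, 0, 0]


Look up each index in the dictionary:
  0 -> 'code'
  1 -> 'bar'
  0 -> 'code'
  0 -> 'code'

Decoded: "code bar code code"


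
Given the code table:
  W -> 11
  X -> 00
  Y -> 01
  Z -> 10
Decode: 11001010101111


Decoding:
11 -> W
00 -> X
10 -> Z
10 -> Z
10 -> Z
11 -> W
11 -> W


Result: WXZZZWW


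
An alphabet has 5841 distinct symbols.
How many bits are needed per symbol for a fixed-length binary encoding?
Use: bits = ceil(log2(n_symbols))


log2(5841) = 12.512
Bracket: 2^12 = 4096 < 5841 <= 2^13 = 8192
So ceil(log2(5841)) = 13

bits = ceil(log2(5841)) = ceil(12.512) = 13 bits


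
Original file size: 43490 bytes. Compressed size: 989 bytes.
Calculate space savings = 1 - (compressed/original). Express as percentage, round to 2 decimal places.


ratio = compressed/original = 989/43490 = 0.022741
savings = 1 - ratio = 1 - 0.022741 = 0.977259
as a percentage: 0.977259 * 100 = 97.73%

Space savings = 1 - 989/43490 = 97.73%


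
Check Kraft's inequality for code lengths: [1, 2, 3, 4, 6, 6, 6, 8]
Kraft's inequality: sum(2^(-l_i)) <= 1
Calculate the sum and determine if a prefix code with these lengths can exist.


Sum = 2^(-1) + 2^(-2) + 2^(-3) + 2^(-4) + 2^(-6) + 2^(-6) + 2^(-6) + 2^(-8)
    = 0.5 + 0.25 + 0.125 + 0.0625 + 0.015625 + 0.015625 + 0.015625 + 0.00390625
    = 253/256 = 0.98828125
Since 0.98828125 <= 1, Kraft's inequality IS satisfied.
A prefix code with these lengths CAN exist.

Kraft sum = 0.98828125. Satisfied.


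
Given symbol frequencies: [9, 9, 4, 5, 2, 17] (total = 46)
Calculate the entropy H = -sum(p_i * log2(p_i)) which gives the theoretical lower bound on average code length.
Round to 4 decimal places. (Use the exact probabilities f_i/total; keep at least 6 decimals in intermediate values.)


Per-symbol terms -p_i * log2(p_i) with p_i = f_i/46:
  p = 9/46 = 0.195652: log2(p) = -2.353637, -p*log2(p) = 0.460494
  p = 9/46 = 0.195652: log2(p) = -2.353637, -p*log2(p) = 0.460494
  p = 4/46 = 0.086957: log2(p) = -3.523562, -p*log2(p) = 0.306397
  p = 5/46 = 0.108696: log2(p) = -3.201634, -p*log2(p) = 0.348004
  p = 2/46 = 0.043478: log2(p) = -4.523562, -p*log2(p) = 0.196677
  p = 17/46 = 0.369565: log2(p) = -1.436099, -p*log2(p) = 0.530732
H = 0.460494 + 0.460494 + 0.306397 + 0.348004 + 0.196677 + 0.530732 = 2.302798

H = 2.3028 bits/symbol


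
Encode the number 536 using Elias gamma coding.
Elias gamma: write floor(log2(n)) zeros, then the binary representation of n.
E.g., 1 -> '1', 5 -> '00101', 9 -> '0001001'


num_bits = floor(log2(536)) + 1 = 10
leading_zeros = num_bits - 1 = 9
binary(536) = 1000011000

Elias gamma(536) = '000000000' + '1000011000' = 0000000001000011000 (19 bits)


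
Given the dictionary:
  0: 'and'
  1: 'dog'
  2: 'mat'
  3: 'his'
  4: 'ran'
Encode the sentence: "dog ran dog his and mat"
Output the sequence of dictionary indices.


Look up each word in the dictionary:
  'dog' -> 1
  'ran' -> 4
  'dog' -> 1
  'his' -> 3
  'and' -> 0
  'mat' -> 2

Encoded: [1, 4, 1, 3, 0, 2]


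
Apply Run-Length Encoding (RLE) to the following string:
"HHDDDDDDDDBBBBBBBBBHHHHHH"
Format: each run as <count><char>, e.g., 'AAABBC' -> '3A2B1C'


Scanning runs left to right:
  i=0: run of 'H' x 2 -> '2H'
  i=2: run of 'D' x 8 -> '8D'
  i=10: run of 'B' x 9 -> '9B'
  i=19: run of 'H' x 6 -> '6H'

RLE = 2H8D9B6H


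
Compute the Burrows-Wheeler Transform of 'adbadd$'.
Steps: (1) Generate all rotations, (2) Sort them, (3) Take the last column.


Rotations (sorted):
  0: $adbadd -> last char: d
  1: adbadd$ -> last char: $
  2: add$adb -> last char: b
  3: badd$ad -> last char: d
  4: d$adbad -> last char: d
  5: dbadd$a -> last char: a
  6: dd$adba -> last char: a


BWT = d$bddaa


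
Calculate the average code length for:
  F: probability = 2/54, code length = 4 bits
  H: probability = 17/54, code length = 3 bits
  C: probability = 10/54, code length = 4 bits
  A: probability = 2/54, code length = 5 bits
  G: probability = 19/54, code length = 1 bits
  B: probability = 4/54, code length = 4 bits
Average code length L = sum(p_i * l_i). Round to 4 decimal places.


Weighted contributions p_i * l_i:
  F: (2/54) * 4 = 8/54
  H: (17/54) * 3 = 51/54
  C: (10/54) * 4 = 40/54
  A: (2/54) * 5 = 10/54
  G: (19/54) * 1 = 19/54
  B: (4/54) * 4 = 16/54
Sum = (8 + 51 + 40 + 10 + 19 + 16)/54 = 144/54

L = 144/54 = 2.6667 bits/symbol


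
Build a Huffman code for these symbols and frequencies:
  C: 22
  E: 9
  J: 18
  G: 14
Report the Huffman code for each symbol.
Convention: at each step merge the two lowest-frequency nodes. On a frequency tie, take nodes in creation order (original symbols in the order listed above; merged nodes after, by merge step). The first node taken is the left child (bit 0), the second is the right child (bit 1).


Huffman tree construction:
Step 1: Merge E(9) + G(14) = 23
Step 2: Merge J(18) + C(22) = 40
Step 3: Merge (E+G)(23) + (J+C)(40) = 63
Read each symbol's code off the tree from the root (left child = 0, right child = 1).

Codes:
  C: 11 (length 2)
  E: 00 (length 2)
  J: 10 (length 2)
  G: 01 (length 2)
Average code length: 126/63 = 2.0000 bits/symbol


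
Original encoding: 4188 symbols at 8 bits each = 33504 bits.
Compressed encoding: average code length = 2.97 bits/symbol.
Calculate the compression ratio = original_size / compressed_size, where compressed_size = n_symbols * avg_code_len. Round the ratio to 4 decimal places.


original_size = n_symbols * orig_bits = 4188 * 8 = 33504 bits
compressed_size = n_symbols * avg_code_len = 4188 * 2.97 = 12438.36 bits
ratio = original_size / compressed_size = 33504 / 12438.36 = 2.6936

Compression ratio = 2.6936


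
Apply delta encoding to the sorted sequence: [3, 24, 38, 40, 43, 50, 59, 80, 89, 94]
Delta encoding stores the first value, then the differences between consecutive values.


First value: 3
Deltas:
  24 - 3 = 21
  38 - 24 = 14
  40 - 38 = 2
  43 - 40 = 3
  50 - 43 = 7
  59 - 50 = 9
  80 - 59 = 21
  89 - 80 = 9
  94 - 89 = 5


Delta encoded: [3, 21, 14, 2, 3, 7, 9, 21, 9, 5]


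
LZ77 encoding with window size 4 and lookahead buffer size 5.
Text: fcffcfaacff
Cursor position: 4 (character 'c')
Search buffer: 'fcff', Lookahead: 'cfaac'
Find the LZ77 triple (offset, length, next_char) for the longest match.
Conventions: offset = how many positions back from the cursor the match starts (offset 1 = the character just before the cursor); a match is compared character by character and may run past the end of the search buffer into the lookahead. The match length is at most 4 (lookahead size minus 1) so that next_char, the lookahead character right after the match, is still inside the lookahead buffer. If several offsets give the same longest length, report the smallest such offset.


Try each offset into the search buffer:
  offset=1 (pos 3, char 'f'): match length 0
  offset=2 (pos 2, char 'f'): match length 0
  offset=3 (pos 1, char 'c'): match length 2
  offset=4 (pos 0, char 'f'): match length 0
Longest match has length 2 at offset 3.
next_char = character at position 4 + 2 = 6 -> 'a'

Best match: offset=3, length=2 (matching 'cf' starting at position 1)
LZ77 triple: (3, 2, 'a')
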